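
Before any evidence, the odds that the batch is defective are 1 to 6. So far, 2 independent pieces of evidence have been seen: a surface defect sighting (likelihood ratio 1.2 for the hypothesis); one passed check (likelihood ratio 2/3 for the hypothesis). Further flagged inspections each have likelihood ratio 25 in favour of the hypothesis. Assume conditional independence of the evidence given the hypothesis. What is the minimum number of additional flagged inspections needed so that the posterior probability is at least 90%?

2

Prior odds = 1/6.
Combined Bayes factor of the evidence already in hand = 1.2 × (2/3) = 0.8.
Odds after that evidence = (1/6) × 0.8 = 2/15.
Target odds = 0.9/0.1 = 9.
Need 25ⁿ ≥ 9 ÷ (2/15) = 67.5.
25¹ = 25 falls short of 67.5 but 25² = 625 reaches it, so n = 2.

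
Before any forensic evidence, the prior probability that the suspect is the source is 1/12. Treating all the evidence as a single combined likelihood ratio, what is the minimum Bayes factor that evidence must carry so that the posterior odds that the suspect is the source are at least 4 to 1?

Prior odds = (1/12)/(11/12) = 1/11.
Target odds = 4.
Required Bayes factor = 4 ÷ (1/11) = 44.

44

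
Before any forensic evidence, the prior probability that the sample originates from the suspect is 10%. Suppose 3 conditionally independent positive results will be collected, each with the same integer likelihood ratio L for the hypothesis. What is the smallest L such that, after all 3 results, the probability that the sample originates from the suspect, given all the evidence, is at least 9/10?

Prior odds = 0.1/0.9 = 1/9.
Target odds = 0.9/0.1 = 9.
Need L³ ≥ 9 ÷ (1/9) = 81.
4³ = 64 < 81 ≤ 125 = 5³, so L = 5.

5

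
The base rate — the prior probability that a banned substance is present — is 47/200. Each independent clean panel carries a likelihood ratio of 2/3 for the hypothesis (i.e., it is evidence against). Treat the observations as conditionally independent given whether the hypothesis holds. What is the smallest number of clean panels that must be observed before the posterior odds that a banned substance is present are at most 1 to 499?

Prior odds = 0.235/0.765 = 47/153.
Likelihood ratio per clean panel = 2/3.
Target odds = 1/499.
Require (2/3)ⁿ ≤ 1/499 ÷ (47/153) = 153/23453.
(2/3)¹² = 4096/531441 is still above 153/23453 but (2/3)¹³ = 8192/1594323 is at or below it, so n = 13.

13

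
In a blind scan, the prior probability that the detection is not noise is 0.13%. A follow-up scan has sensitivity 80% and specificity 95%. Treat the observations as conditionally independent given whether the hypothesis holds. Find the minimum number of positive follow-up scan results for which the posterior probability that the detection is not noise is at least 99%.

Prior odds: 0.0013 ÷ 0.9987 = 13/9987.
False-positive rate = 1 − 0.95 = 0.05; likelihood ratio of a positive = 0.8/0.05 = 16.
Target posterior odds = 0.99/0.01 = 99.
Need (13/9987) × 16ⁿ ≥ 99, i.e. 16ⁿ ≥ 988713/13.
16⁴ = 65536 falls short of 988713/13 but 16⁵ = 1048576 reaches it, so n = 5.

5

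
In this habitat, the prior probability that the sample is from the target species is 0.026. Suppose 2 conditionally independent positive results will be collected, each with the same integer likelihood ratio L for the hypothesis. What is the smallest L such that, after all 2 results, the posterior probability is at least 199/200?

87

Prior odds = 0.026/0.974 = 13/487.
Target odds = 0.995/0.005 = 199.
Need L² ≥ 199 ÷ (13/487) = 96913/13.
86² = 7396 < 96913/13 ≤ 7569 = 87², so L = 87.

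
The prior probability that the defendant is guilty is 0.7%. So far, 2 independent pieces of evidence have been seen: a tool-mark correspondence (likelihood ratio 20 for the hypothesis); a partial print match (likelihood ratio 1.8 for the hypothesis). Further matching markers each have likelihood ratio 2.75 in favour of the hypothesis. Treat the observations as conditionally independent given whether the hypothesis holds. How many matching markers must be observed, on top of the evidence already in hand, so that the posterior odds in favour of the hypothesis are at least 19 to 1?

5

Prior odds = 0.007/0.993 = 7/993.
Combined Bayes factor of the evidence already in hand = 20 × 1.8 = 36.
Odds after that evidence = (7/993) × 36 = 84/331.
Target odds = 19.
Need 2.75ⁿ ≥ 19 ÷ (84/331) = 6289/84.
2.75⁴ = 57.19140625 falls short of 6289/84 but 2.75⁵ = 161051/1024 reaches it, so n = 5.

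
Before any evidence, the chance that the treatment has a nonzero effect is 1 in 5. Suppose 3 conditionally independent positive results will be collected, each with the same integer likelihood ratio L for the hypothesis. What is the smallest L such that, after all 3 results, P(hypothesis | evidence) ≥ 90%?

4

Prior odds = 0.2/0.8 = 0.25.
Target odds = 0.9/0.1 = 9.
Need L³ ≥ 9 ÷ 0.25 = 36.
3³ = 27 < 36 ≤ 64 = 4³, so L = 4.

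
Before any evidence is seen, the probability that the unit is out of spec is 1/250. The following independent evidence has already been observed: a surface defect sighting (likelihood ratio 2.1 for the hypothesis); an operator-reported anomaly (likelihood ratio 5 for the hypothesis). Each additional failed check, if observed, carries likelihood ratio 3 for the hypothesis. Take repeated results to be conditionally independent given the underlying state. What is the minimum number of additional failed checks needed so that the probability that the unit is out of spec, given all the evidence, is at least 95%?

6

Prior odds = 0.004/0.996 = 1/249.
Combined Bayes factor of the evidence already in hand = 2.1 × 5 = 10.5.
Odds after that evidence = (1/249) × 10.5 = 7/166.
Target odds = 0.95/0.05 = 19.
Need 3ⁿ ≥ 19 ÷ (7/166) = 3154/7.
3⁵ = 243 falls short of 3154/7 but 3⁶ = 729 reaches it, so n = 6.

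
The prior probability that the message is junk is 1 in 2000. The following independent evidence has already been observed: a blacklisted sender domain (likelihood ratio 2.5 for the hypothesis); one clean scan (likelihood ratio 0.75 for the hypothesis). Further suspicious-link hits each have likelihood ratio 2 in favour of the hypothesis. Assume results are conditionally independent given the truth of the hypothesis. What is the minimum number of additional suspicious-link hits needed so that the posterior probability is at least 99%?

17

Prior odds = 0.0005/0.9995 = 1/1999.
Combined Bayes factor of the evidence already in hand = 2.5 × 0.75 = 1.875.
Odds after that evidence = (1/1999) × 1.875 = 15/15992.
Target odds = 0.99/0.01 = 99.
Need 2ⁿ ≥ 99 ÷ (15/15992) = 105547.2.
2¹⁶ = 65536 falls short of 105547.2 but 2¹⁷ = 131072 reaches it, so n = 17.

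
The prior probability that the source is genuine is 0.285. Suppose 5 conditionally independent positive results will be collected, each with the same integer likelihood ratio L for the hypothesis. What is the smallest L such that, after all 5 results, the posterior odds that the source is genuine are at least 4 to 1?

2

Prior odds = 0.285/0.715 = 57/143.
Target odds = 4.
Need L⁵ ≥ 4 ÷ (57/143) = 572/57.
1⁵ = 1 < 572/57 ≤ 32 = 2⁵, so L = 2.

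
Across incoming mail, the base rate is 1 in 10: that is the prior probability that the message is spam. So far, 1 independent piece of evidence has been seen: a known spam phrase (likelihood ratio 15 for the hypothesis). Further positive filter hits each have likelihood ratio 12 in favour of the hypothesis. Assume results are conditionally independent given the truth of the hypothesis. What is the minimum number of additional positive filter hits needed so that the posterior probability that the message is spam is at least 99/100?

Prior odds = 0.1/0.9 = 1/9.
Bayes factor of the evidence already in hand = 15.
Odds after that evidence = (1/9) × 15 = 5/3.
Target odds = 0.99/0.01 = 99.
Need 12ⁿ ≥ 99 ÷ (5/3) = 59.4.
12¹ = 12 falls short of 59.4 but 12² = 144 reaches it, so n = 2.

2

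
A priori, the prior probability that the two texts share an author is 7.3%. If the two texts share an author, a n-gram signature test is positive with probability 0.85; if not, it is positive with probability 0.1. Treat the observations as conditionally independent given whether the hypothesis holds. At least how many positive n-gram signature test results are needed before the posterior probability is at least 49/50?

4

Prior odds: 0.073 ÷ 0.927 = 73/927.
Likelihood ratio of a positive = 0.85/0.1 = 8.5.
Target posterior odds = 0.98/0.02 = 49.
Need (73/927) × 8.5ⁿ ≥ 49, i.e. 8.5ⁿ ≥ 45423/73.
8.5³ = 614.125 falls short of 45423/73 but 8.5⁴ = 5220.0625 reaches it, so n = 4.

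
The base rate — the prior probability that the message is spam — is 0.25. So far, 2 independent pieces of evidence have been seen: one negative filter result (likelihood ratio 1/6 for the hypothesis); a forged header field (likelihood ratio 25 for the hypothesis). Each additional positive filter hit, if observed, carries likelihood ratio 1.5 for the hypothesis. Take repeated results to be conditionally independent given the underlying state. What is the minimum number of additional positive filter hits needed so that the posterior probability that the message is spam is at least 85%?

Prior odds = 0.25/0.75 = 1/3.
Combined Bayes factor of the evidence already in hand = (1/6) × 25 = 25/6.
Odds after that evidence = (1/3) × 25/6 = 25/18.
Target odds = 0.85/0.15 = 17/3.
Need 1.5ⁿ ≥ 17/3 ÷ (25/18) = 4.08.
1.5³ = 3.375 falls short of 4.08 but 1.5⁴ = 5.0625 reaches it, so n = 4.

4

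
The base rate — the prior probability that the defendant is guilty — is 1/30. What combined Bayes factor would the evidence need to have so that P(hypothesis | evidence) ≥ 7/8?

Prior odds = (1/30)/(29/30) = 1/29.
Target odds = 0.875/0.125 = 7.
Required Bayes factor = 7 ÷ (1/29) = 203.

203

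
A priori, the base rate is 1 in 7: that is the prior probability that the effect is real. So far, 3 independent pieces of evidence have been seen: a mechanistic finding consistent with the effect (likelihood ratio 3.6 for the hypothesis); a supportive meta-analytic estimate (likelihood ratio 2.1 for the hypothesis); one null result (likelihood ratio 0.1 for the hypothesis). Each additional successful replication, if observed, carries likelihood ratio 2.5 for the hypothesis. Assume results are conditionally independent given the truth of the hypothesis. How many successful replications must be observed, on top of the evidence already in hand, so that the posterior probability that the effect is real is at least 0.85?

Prior odds = (1/7)/(6/7) = 1/6.
Combined Bayes factor of the evidence already in hand = 3.6 × 2.1 × 0.1 = 0.756.
Odds after that evidence = (1/6) × 0.756 = 0.126.
Target odds = 0.85/0.15 = 17/3.
Need 2.5ⁿ ≥ 17/3 ÷ 0.126 = 8500/189.
2.5⁴ = 39.0625 falls short of 8500/189 but 2.5⁵ = 97.65625 reaches it, so n = 5.

5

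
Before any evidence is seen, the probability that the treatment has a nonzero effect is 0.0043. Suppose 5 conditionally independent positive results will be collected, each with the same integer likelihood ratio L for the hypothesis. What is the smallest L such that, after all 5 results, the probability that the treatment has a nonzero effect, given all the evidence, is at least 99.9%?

Prior odds = 0.0043/0.9957 = 43/9957.
Target odds = 0.999/0.001 = 999.
Need L⁵ ≥ 999 ÷ (43/9957) = 9947043/43.
11⁵ = 161051 < 9947043/43 ≤ 248832 = 12⁵, so L = 12.

12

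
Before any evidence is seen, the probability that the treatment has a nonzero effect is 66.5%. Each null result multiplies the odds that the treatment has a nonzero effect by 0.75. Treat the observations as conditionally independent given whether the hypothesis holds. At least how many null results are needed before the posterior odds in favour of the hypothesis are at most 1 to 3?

7

Prior odds: 0.665 ÷ 0.335 = 133/67.
Likelihood ratio per null result = 0.75.
Target odds = 1/3.
Require 0.75ⁿ ≤ 1/3 ÷ (133/67) = 67/399.
0.75⁶ = 729/4096 is still above 67/399 but 0.75⁷ = 2187/16384 is at or below it, so n = 7.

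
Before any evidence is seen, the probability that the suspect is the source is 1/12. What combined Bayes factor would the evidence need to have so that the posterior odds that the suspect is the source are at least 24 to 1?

264

Prior odds = (1/12)/(11/12) = 1/11.
Target odds = 24.
Required Bayes factor = 24 ÷ (1/11) = 264.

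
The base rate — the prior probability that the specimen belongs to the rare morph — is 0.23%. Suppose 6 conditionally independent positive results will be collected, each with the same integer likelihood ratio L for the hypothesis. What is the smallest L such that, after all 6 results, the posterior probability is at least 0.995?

7

Prior odds = 0.0023/0.9977 = 23/9977.
Target odds = 0.995/0.005 = 199.
Need L⁶ ≥ 199 ÷ (23/9977) = 1985423/23.
6⁶ = 46656 < 1985423/23 ≤ 117649 = 7⁶, so L = 7.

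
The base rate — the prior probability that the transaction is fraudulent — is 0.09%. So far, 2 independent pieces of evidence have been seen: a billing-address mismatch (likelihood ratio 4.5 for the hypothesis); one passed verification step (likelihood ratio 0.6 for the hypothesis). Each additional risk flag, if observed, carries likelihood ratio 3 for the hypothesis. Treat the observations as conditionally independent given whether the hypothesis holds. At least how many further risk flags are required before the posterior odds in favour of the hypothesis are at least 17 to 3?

Prior odds = 0.0009/0.9991 = 9/9991.
Combined Bayes factor of the evidence already in hand = 4.5 × 0.6 = 2.7.
Odds after that evidence = (9/9991) × 2.7 = 243/99910.
Target odds = 17/3.
Need 3ⁿ ≥ 17/3 ÷ (243/99910) = 1698470/729.
3⁷ = 2187 falls short of 1698470/729 but 3⁸ = 6561 reaches it, so n = 8.

8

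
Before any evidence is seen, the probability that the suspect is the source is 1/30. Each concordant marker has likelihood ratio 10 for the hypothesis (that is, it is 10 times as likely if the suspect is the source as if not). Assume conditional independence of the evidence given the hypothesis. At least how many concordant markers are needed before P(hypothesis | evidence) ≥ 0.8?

3

Prior odds: (1/30) ÷ (29/30) = 1/29.
Likelihood ratio per concordant marker = 10.
Target posterior odds = 0.8/0.2 = 4.
Need (1/29) × 10ⁿ ≥ 4, i.e. 10ⁿ ≥ 116.
10² = 100 falls short of 116 but 10³ = 1000 reaches it, so n = 3.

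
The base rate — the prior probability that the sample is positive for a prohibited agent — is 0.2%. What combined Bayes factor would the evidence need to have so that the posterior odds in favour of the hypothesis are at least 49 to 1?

Prior odds = 0.002/0.998 = 1/499.
Target odds = 49.
Required Bayes factor = 49 ÷ (1/499) = 24451.

24451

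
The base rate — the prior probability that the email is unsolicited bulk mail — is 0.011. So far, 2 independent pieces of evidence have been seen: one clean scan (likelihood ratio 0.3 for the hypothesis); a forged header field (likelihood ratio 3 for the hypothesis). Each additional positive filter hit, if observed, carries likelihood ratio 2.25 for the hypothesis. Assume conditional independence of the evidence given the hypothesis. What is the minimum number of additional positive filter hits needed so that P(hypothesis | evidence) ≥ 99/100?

Prior odds = 0.011/0.989 = 11/989.
Combined Bayes factor of the evidence already in hand = 0.3 × 3 = 0.9.
Odds after that evidence = (11/989) × 0.9 = 99/9890.
Target odds = 0.99/0.01 = 99.
Need 2.25ⁿ ≥ 99 ÷ (99/9890) = 9890.
2.25¹¹ ≈7481.83 falls short of 9890 but 2.25¹² ≈16834.1 reaches it, so n = 12.

12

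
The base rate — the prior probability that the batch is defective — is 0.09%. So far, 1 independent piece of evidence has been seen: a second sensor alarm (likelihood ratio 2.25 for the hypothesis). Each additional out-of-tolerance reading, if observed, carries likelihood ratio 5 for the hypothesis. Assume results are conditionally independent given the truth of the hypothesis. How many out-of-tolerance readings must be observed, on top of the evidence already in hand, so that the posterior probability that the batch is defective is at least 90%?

Prior odds = 0.0009/0.9991 = 9/9991.
Bayes factor of the evidence already in hand = 2.25.
Odds after that evidence = (9/9991) × 2.25 = 81/39964.
Target odds = 0.9/0.1 = 9.
Need 5ⁿ ≥ 9 ÷ (81/39964) = 39964/9.
5⁵ = 3125 falls short of 39964/9 but 5⁶ = 15625 reaches it, so n = 6.

6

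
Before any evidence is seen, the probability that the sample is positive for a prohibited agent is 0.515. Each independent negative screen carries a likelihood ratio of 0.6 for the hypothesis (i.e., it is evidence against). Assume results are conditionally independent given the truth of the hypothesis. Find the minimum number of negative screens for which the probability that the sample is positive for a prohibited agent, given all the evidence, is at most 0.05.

Prior odds: 0.515 ÷ 0.485 = 103/97.
Likelihood ratio per negative screen = 0.6.
Target odds: 0.05 ÷ 0.95 = 1/19.
Need (103/97) × 0.6ⁿ ≤ 1/19, i.e. 0.6ⁿ ≤ 97/1957.
0.6⁵ = 0.07776 is still above 97/1957 but 0.6⁶ = 729/15625 is at or below it, so n = 6.

6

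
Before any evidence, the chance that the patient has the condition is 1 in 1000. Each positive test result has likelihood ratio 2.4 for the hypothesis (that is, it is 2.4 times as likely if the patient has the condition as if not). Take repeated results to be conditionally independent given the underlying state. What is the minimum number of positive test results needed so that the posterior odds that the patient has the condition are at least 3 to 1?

Prior odds: 0.001 ÷ 0.999 = 1/999.
Likelihood ratio per positive test result = 2.4.
Target odds = 3.
Need (1/999) × 2.4ⁿ ≥ 3, i.e. 2.4ⁿ ≥ 2997.
2.4⁹ ≈2641.81 falls short of 2997 but 2.4¹⁰ ≈6340.34 reaches it, so n = 10.

10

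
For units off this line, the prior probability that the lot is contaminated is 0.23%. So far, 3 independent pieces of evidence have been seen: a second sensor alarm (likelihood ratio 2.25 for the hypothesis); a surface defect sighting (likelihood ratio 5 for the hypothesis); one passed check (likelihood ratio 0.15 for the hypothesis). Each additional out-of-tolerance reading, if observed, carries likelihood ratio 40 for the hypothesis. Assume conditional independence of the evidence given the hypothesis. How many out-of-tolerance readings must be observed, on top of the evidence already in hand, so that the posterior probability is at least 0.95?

3

Prior odds = 0.0023/0.9977 = 23/9977.
Combined Bayes factor of the evidence already in hand = 2.25 × 5 × 0.15 = 1.6875.
Odds after that evidence = (23/9977) × 1.6875 = 621/159632.
Target odds = 0.95/0.05 = 19.
Need 40ⁿ ≥ 19 ÷ (621/159632) = 3033008/621.
40² = 1600 falls short of 3033008/621 but 40³ = 64000 reaches it, so n = 3.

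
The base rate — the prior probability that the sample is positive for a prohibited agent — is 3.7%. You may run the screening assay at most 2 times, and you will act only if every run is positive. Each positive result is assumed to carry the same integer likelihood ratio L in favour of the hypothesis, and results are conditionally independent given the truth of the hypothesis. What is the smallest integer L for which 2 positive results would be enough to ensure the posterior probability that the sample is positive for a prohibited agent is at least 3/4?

Prior odds = 0.037/0.963 = 37/963.
Target odds = 0.75/0.25 = 3.
Need L² ≥ 3 ÷ (37/963) = 2889/37.
8² = 64 < 2889/37 ≤ 81 = 9², so L = 9.

9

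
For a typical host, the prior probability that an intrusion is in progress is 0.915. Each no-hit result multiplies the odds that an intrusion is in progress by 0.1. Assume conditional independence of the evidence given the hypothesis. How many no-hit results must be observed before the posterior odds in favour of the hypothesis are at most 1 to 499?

Prior odds: 0.915 ÷ 0.085 = 183/17.
Likelihood ratio per no-hit result = 0.1.
Target odds = 1/499.
Need (183/17) × 0.1ⁿ ≤ 1/499, i.e. 0.1ⁿ ≤ 17/91317.
0.1³ = 0.001 is still above 17/91317 but 0.1⁴ = 0.0001 is at or below it, so n = 4.

4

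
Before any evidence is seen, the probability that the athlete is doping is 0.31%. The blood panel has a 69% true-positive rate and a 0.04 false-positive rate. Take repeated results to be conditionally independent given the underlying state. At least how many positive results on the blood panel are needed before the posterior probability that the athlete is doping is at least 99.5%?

4

Prior odds = 0.0031/0.9969 = 31/9969.
Likelihood ratio of a positive result = 0.69/0.04 = 17.25.
Target odds: 0.995 ÷ 0.005 = 199.
Need (31/9969) × 17.25ⁿ ≥ 199, i.e. 17.25ⁿ ≥ 1983831/31.
17.25³ = 5132.953125 falls short of 1983831/31 but 17.25⁴ = 22667121/256 reaches it, so n = 4.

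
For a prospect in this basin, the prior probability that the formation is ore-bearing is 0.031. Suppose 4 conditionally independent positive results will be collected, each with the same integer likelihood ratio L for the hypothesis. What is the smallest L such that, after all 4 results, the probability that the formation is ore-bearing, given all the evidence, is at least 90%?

Prior odds = 0.031/0.969 = 31/969.
Target odds = 0.9/0.1 = 9.
Need L⁴ ≥ 9 ÷ (31/969) = 8721/31.
4⁴ = 256 < 8721/31 ≤ 625 = 5⁴, so L = 5.

5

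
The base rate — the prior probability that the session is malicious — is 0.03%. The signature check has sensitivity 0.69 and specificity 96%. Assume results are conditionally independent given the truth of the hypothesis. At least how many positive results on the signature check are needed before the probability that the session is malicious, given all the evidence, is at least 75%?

4

Prior odds = 0.0003/0.9997 = 3/9997.
False-positive rate = 1 − 0.96 = 0.04; likelihood ratio of a positive = 0.69/0.04 = 17.25.
Target posterior odds = 0.75/0.25 = 3.
Require 17.25ⁿ ≥ 3 ÷ (3/9997) = 9997.
17.25³ = 5132.953125 falls short of 9997 but 17.25⁴ = 22667121/256 reaches it, so n = 4.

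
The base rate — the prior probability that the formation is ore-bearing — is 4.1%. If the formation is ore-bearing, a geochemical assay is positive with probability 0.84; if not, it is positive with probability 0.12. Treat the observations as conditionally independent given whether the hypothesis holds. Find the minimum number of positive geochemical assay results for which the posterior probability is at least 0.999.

Prior odds: 0.041 ÷ 0.959 = 41/959.
Likelihood ratio of a positive = 0.84/0.12 = 7.
Target odds: 0.999 ÷ 0.001 = 999.
Need (41/959) × 7ⁿ ≥ 999, i.e. 7ⁿ ≥ 958041/41.
7⁵ = 16807 falls short of 958041/41 but 7⁶ = 117649 reaches it, so n = 6.

6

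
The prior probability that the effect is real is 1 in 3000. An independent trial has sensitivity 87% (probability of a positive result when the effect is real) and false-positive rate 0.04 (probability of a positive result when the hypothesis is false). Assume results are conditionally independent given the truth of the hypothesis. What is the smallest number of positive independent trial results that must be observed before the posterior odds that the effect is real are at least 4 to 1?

4

Prior odds = (1/3000)/(2999/3000) = 1/2999.
Likelihood ratio of a positive result = 0.87/0.04 = 21.75.
Target odds = 4.
Need (1/2999) × 21.75ⁿ ≥ 4, i.e. 21.75ⁿ ≥ 11996.
21.75³ = 658503/64 falls short of 11996 but 21.75⁴ = 57289761/256 reaches it, so n = 4.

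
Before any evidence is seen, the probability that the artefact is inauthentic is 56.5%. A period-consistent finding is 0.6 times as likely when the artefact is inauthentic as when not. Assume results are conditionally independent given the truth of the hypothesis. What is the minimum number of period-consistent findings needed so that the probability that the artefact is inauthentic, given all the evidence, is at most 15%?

Prior odds: 0.565 ÷ 0.435 = 113/87.
Likelihood ratio per period-consistent finding = 0.6.
Target odds: 0.15 ÷ 0.85 = 3/17.
Need (113/87) × 0.6ⁿ ≤ 3/17, i.e. 0.6ⁿ ≤ 261/1921.
0.6³ = 0.216 is still above 261/1921 but 0.6⁴ = 0.1296 is at or below it, so n = 4.

4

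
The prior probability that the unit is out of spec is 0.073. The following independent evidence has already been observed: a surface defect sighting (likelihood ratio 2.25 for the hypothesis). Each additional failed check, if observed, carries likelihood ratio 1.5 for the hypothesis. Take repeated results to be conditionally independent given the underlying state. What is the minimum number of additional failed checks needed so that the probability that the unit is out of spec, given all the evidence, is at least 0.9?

Prior odds = 0.073/0.927 = 73/927.
Bayes factor of the evidence already in hand = 2.25.
Odds after that evidence = (73/927) × 2.25 = 73/412.
Target odds = 0.9/0.1 = 9.
Need 1.5ⁿ ≥ 9 ÷ (73/412) = 3708/73.
1.5⁹ = 19683/512 falls short of 3708/73 but 1.5¹⁰ = 59049/1024 reaches it, so n = 10.

10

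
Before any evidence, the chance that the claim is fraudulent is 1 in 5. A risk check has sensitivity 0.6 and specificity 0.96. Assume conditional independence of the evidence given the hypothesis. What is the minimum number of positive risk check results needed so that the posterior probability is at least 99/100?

Prior odds: 0.2 ÷ 0.8 = 0.25.
False-positive rate = 1 − 0.96 = 0.04; likelihood ratio of a positive = 0.6/0.04 = 15.
Target odds: 0.99 ÷ 0.01 = 99.
Need 0.25 × 15ⁿ ≥ 99, i.e. 15ⁿ ≥ 396.
15² = 225 falls short of 396 but 15³ = 3375 reaches it, so n = 3.

3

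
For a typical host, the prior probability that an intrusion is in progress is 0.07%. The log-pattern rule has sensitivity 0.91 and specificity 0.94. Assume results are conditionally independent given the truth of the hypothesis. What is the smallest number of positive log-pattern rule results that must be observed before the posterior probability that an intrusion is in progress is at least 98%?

5

Prior odds = 0.0007/0.9993 = 7/9993.
False-positive rate = 1 − 0.94 = 0.06; likelihood ratio of a positive = 0.91/0.06 = 91/6.
Target odds: 0.98 ÷ 0.02 = 49.
Require (91/6)ⁿ ≥ 49 ÷ (7/9993) = 69951.
(91/6)⁴ = 68574961/1296 falls short of 69951 but (91/6)⁵ ≈802510 reaches it, so n = 5.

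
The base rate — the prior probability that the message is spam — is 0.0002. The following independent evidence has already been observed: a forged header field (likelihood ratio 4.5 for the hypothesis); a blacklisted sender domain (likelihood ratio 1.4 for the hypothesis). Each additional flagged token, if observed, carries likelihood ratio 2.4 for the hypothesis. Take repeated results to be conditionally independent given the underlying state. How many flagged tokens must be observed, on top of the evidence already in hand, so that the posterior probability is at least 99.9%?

Prior odds = 0.0002/0.9998 = 1/4999.
Combined Bayes factor of the evidence already in hand = 4.5 × 1.4 = 6.3.
Odds after that evidence = (1/4999) × 6.3 = 63/49990.
Target odds = 0.999/0.001 = 999.
Need 2.4ⁿ ≥ 999 ÷ (63/49990) = 5548890/7.
2.4¹⁵ ≈504857 falls short of 5548890/7 but 2.4¹⁶ ≈1.21166e+06 reaches it, so n = 16.

16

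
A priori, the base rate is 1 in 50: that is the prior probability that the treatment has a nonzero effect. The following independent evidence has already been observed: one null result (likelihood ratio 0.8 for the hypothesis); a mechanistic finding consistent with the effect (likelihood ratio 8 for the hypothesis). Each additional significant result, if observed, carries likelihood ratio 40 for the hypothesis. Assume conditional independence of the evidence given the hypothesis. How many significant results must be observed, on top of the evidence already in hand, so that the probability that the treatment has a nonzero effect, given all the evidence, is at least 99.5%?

2

Prior odds = 0.02/0.98 = 1/49.
Combined Bayes factor of the evidence already in hand = 0.8 × 8 = 6.4.
Odds after that evidence = (1/49) × 6.4 = 32/245.
Target odds = 0.995/0.005 = 199.
Need 40ⁿ ≥ 199 ÷ (32/245) = 1523.59375.
40¹ = 40 falls short of 1523.59375 but 40² = 1600 reaches it, so n = 2.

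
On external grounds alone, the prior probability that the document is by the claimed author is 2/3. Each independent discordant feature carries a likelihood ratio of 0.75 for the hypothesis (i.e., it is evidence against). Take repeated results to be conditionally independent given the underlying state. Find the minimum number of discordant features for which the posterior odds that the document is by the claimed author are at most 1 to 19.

Prior odds: (2/3) ÷ (1/3) = 2.
Likelihood ratio per discordant feature = 0.75.
Target odds = 1/19.
Need 2 × 0.75ⁿ ≤ 1/19, i.e. 0.75ⁿ ≤ 1/38.
0.75¹² = 531441/16777216 is still above 1/38 but 0.75¹³ = 1594323/67108864 is at or below it, so n = 13.

13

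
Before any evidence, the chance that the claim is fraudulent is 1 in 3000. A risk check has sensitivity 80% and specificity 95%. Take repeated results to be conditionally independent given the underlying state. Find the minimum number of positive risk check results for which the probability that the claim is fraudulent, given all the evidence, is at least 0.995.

Prior odds: (1/3000) ÷ (2999/3000) = 1/2999.
False-positive rate = 1 − 0.95 = 0.05; likelihood ratio of a positive = 0.8/0.05 = 16.
Target posterior odds = 0.995/0.005 = 199.
Need (1/2999) × 16ⁿ ≥ 199, i.e. 16ⁿ ≥ 596801.
16⁴ = 65536 falls short of 596801 but 16⁵ = 1048576 reaches it, so n = 5.

5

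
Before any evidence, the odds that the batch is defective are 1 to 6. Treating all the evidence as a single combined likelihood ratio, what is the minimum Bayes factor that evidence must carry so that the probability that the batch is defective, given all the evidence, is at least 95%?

Prior odds = 1/6.
Target odds = 0.95/0.05 = 19.
Required Bayes factor = 19 ÷ (1/6) = 114.

114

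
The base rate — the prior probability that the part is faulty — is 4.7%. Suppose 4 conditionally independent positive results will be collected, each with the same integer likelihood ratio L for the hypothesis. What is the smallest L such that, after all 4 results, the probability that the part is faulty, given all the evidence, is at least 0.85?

Prior odds = 0.047/0.953 = 47/953.
Target odds = 0.85/0.15 = 17/3.
Need L⁴ ≥ 17/3 ÷ (47/953) = 16201/141.
3⁴ = 81 < 16201/141 ≤ 256 = 4⁴, so L = 4.

4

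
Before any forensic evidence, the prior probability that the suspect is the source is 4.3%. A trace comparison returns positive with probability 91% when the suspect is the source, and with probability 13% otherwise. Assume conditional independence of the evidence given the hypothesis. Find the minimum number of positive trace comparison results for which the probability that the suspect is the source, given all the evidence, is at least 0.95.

4

Prior odds: 0.043 ÷ 0.957 = 43/957.
Likelihood ratio of a positive result = 0.91/0.13 = 7.
Target odds: 0.95 ÷ 0.05 = 19.
Need (43/957) × 7ⁿ ≥ 19, i.e. 7ⁿ ≥ 18183/43.
7³ = 343 falls short of 18183/43 but 7⁴ = 2401 reaches it, so n = 4.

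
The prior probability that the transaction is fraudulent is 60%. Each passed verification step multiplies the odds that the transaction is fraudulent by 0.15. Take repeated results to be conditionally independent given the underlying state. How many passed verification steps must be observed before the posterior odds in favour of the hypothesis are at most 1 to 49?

3

Prior odds = 0.6/0.4 = 1.5.
Likelihood ratio per passed verification step = 0.15.
Target odds = 1/49.
Need 1.5 × 0.15ⁿ ≤ 1/49, i.e. 0.15ⁿ ≤ 2/147.
0.15² = 0.0225 is still above 2/147 but 0.15³ = 0.003375 is at or below it, so n = 3.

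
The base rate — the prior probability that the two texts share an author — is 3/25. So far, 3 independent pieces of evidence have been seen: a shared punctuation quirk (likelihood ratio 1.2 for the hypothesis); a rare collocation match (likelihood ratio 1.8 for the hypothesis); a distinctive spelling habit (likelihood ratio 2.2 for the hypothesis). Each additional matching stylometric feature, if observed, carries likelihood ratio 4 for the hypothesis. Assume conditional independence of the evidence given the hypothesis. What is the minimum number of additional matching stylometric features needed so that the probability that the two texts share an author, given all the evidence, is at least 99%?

Prior odds = 0.12/0.88 = 3/22.
Combined Bayes factor of the evidence already in hand = 1.2 × 1.8 × 2.2 = 4.752.
Odds after that evidence = (3/22) × 4.752 = 0.648.
Target odds = 0.99/0.01 = 99.
Need 4ⁿ ≥ 99 ÷ 0.648 = 1375/9.
4³ = 64 falls short of 1375/9 but 4⁴ = 256 reaches it, so n = 4.

4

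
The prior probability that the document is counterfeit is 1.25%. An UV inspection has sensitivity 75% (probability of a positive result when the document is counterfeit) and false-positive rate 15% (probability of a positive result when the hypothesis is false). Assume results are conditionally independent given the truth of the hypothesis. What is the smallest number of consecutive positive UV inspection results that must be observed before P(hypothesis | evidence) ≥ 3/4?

4

Prior odds: 0.0125 ÷ 0.9875 = 1/79.
Likelihood ratio of a positive result = 0.75/0.15 = 5.
Target posterior odds = 0.75/0.25 = 3.
Need (1/79) × 5ⁿ ≥ 3, i.e. 5ⁿ ≥ 237.
5³ = 125 falls short of 237 but 5⁴ = 625 reaches it, so n = 4.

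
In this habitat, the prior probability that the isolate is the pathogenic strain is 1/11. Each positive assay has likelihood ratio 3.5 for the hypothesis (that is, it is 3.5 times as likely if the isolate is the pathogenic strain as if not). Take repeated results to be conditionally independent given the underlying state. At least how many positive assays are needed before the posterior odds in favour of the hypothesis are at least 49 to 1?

Prior odds: (1/11) ÷ (10/11) = 0.1.
Likelihood ratio per positive assay = 3.5.
Target odds = 49.
Require 3.5ⁿ ≥ 49 ÷ 0.1 = 490.
3.5⁴ = 150.0625 falls short of 490 but 3.5⁵ = 525.21875 reaches it, so n = 5.

5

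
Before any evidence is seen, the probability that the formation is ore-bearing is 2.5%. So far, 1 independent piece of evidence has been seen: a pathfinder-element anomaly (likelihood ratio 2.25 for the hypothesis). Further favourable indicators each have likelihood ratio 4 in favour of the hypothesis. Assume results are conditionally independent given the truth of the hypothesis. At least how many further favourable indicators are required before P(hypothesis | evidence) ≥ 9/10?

4

Prior odds = 0.025/0.975 = 1/39.
Bayes factor of the evidence already in hand = 2.25.
Odds after that evidence = (1/39) × 2.25 = 3/52.
Target odds = 0.9/0.1 = 9.
Need 4ⁿ ≥ 9 ÷ (3/52) = 156.
4³ = 64 falls short of 156 but 4⁴ = 256 reaches it, so n = 4.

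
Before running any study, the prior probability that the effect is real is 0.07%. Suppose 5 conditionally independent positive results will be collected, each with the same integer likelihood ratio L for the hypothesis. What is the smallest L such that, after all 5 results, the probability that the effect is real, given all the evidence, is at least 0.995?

13

Prior odds = 0.0007/0.9993 = 7/9993.
Target odds = 0.995/0.005 = 199.
Need L⁵ ≥ 199 ÷ (7/9993) = 1988607/7.
12⁵ = 248832 < 1988607/7 ≤ 371293 = 13⁵, so L = 13.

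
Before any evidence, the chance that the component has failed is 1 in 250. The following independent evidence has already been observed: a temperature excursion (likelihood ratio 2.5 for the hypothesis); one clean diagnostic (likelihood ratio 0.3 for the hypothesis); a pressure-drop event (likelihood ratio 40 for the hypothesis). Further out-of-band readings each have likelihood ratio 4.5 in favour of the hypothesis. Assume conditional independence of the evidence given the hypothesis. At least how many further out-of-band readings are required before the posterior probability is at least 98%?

Prior odds = 0.004/0.996 = 1/249.
Combined Bayes factor of the evidence already in hand = 2.5 × 0.3 × 40 = 30.
Odds after that evidence = (1/249) × 30 = 10/83.
Target odds = 0.98/0.02 = 49.
Need 4.5ⁿ ≥ 49 ÷ (10/83) = 406.7.
4.5³ = 91.125 falls short of 406.7 but 4.5⁴ = 410.0625 reaches it, so n = 4.

4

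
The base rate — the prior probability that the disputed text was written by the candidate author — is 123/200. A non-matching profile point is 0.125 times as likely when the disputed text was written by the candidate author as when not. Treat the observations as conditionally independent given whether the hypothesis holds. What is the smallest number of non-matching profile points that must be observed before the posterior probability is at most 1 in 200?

3

Prior odds = 0.615/0.385 = 123/77.
Likelihood ratio per non-matching profile point = 0.125.
Target posterior odds = 0.005/0.995 = 1/199.
Need (123/77) × 0.125ⁿ ≤ 1/199, i.e. 0.125ⁿ ≤ 77/24477.
0.125² = 0.015625 is still above 77/24477 but 0.125³ = 0.001953125 is at or below it, so n = 3.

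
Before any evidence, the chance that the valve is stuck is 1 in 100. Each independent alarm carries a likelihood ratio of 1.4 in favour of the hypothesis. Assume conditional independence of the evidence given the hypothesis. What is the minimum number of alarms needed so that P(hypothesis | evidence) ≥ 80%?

Prior odds = 0.01/0.99 = 1/99.
Likelihood ratio per alarm = 1.4.
Target odds: 0.8 ÷ 0.2 = 4.
Need (1/99) × 1.4ⁿ ≥ 4, i.e. 1.4ⁿ ≥ 396.
1.4¹⁷ ≈304.913 falls short of 396 but 1.4¹⁸ ≈426.879 reaches it, so n = 18.

18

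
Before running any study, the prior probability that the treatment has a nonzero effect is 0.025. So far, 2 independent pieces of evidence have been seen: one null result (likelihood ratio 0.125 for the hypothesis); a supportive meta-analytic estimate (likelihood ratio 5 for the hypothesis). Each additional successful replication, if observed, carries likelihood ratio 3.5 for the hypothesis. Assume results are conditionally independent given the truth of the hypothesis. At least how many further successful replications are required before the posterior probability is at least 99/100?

Prior odds = 0.025/0.975 = 1/39.
Combined Bayes factor of the evidence already in hand = 0.125 × 5 = 0.625.
Odds after that evidence = (1/39) × 0.625 = 5/312.
Target odds = 0.99/0.01 = 99.
Need 3.5ⁿ ≥ 99 ÷ (5/312) = 6177.6.
3.5⁶ = 1838.265625 falls short of 6177.6 but 3.5⁷ = 823543/128 reaches it, so n = 7.

7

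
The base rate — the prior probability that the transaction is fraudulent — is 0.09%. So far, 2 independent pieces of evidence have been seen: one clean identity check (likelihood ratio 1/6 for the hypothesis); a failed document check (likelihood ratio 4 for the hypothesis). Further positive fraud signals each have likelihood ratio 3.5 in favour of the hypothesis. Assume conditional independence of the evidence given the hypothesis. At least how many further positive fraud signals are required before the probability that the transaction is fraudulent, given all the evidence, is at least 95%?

Prior odds = 0.0009/0.9991 = 9/9991.
Combined Bayes factor of the evidence already in hand = (1/6) × 4 = 2/3.
Odds after that evidence = (9/9991) × 2/3 = 6/9991.
Target odds = 0.95/0.05 = 19.
Need 3.5ⁿ ≥ 19 ÷ (6/9991) = 189829/6.
3.5⁸ = 5764801/256 falls short of 189829/6 but 3.5⁹ = 40353607/512 reaches it, so n = 9.

9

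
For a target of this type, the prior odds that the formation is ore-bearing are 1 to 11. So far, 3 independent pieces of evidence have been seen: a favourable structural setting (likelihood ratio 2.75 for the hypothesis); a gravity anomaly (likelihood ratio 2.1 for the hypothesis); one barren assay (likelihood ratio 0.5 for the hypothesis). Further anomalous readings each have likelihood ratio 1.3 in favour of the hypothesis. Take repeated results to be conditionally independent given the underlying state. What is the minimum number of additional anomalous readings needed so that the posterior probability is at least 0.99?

Prior odds = 1/11.
Combined Bayes factor of the evidence already in hand = 2.75 × 2.1 × 0.5 = 2.8875.
Odds after that evidence = (1/11) × 2.8875 = 0.2625.
Target odds = 0.99/0.01 = 99.
Need 1.3ⁿ ≥ 99 ÷ 0.2625 = 2640/7.
1.3²² ≈321.184 falls short of 2640/7 but 1.3²³ ≈417.539 reaches it, so n = 23.

23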